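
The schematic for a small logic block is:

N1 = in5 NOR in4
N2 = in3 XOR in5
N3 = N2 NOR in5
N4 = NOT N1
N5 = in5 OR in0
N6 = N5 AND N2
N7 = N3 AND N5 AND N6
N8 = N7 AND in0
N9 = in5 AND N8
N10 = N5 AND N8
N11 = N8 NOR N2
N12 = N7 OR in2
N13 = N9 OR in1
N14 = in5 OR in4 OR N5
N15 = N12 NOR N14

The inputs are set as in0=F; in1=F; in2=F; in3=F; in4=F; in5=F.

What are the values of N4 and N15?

N1 = in5 NOR in4 = F NOR F = T
N2 = in3 XOR in5 = F XOR F = F
N3 = N2 NOR in5 = F NOR F = T
N4 = NOT N1 = NOT T = F
N5 = in5 OR in0 = F OR F = F
N6 = N5 AND N2 = F AND F = F
N7 = N3 AND N5 AND N6 = T AND F AND F = F
N12 = N7 OR in2 = F OR F = F
N14 = in5 OR in4 OR N5 = F OR F OR F = F
N15 = N12 NOR N14 = F NOR F = T

N4 = F, N15 = T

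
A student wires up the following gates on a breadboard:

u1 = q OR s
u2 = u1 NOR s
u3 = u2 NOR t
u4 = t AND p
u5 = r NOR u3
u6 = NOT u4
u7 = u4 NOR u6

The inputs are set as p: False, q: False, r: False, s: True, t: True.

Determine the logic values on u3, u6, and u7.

u3 = False, u6 = True, u7 = False

u1 = q OR s = False OR True = True
u2 = u1 NOR s = True NOR True = False
u3 = u2 NOR t = False NOR True = False
u4 = t AND p = True AND False = False
u6 = NOT u4 = NOT False = True
u7 = u4 NOR u6 = False NOR True = False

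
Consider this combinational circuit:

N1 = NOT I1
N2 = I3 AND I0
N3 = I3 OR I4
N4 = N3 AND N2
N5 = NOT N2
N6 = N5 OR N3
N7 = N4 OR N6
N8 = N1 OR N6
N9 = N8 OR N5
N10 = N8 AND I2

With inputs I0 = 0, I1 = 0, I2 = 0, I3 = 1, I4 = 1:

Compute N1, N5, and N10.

N1 = NOT I1 = NOT 0 = 1
N2 = I3 AND I0 = 1 AND 0 = 0
N3 = I3 OR I4 = 1 OR 1 = 1
N5 = NOT N2 = NOT 0 = 1
N6 = N5 OR N3 = 1 OR 1 = 1
N8 = N1 OR N6 = 1 OR 1 = 1
N10 = N8 AND I2 = 1 AND 0 = 0

N1 = 1, N5 = 1, N10 = 0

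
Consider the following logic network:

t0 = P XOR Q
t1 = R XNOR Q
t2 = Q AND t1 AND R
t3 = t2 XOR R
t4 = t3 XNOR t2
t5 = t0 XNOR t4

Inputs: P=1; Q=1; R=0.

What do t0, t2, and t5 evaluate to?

t0 = 0; t2 = 0; t5 = 0

t0 = P XOR Q = 1 XOR 1 = 0
t1 = R XNOR Q = 0 XNOR 1 = 0
t2 = Q AND t1 AND R = 1 AND 0 AND 0 = 0
t3 = t2 XOR R = 0 XOR 0 = 0
t4 = t3 XNOR t2 = 0 XNOR 0 = 1
t5 = t0 XNOR t4 = 0 XNOR 1 = 0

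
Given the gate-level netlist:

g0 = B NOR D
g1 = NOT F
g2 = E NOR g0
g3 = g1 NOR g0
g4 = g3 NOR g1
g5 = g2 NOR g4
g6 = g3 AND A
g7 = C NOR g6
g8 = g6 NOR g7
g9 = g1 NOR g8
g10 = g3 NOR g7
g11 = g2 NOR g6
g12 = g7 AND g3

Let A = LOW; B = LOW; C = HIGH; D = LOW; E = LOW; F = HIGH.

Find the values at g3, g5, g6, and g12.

g0 = B NOR D = LOW NOR LOW = HIGH
g1 = NOT F = NOT HIGH = LOW
g2 = E NOR g0 = LOW NOR HIGH = LOW
g3 = g1 NOR g0 = LOW NOR HIGH = LOW
g4 = g3 NOR g1 = LOW NOR LOW = HIGH
g5 = g2 NOR g4 = LOW NOR HIGH = LOW
g6 = g3 AND A = LOW AND LOW = LOW
g7 = C NOR g6 = HIGH NOR LOW = LOW
g12 = g7 AND g3 = LOW AND LOW = LOW

g3 = LOW, g5 = LOW, g6 = LOW, g12 = LOW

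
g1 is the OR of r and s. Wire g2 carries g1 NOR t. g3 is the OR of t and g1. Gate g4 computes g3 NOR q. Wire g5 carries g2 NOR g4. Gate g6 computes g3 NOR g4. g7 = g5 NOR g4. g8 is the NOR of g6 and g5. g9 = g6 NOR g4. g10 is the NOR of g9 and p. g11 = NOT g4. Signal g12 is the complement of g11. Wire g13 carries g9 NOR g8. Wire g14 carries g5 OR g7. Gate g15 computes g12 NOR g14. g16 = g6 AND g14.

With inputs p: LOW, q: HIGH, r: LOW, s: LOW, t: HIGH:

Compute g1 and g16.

g1 = LOW, g16 = LOW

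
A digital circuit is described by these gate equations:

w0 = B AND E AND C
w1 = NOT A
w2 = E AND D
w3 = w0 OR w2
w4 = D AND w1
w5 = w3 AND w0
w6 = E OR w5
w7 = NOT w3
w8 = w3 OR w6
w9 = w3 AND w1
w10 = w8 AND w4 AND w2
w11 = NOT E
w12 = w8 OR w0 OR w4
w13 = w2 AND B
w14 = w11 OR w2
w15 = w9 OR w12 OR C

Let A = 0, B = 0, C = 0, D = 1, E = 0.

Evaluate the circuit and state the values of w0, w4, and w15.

w0 = 0, w4 = 1, w15 = 1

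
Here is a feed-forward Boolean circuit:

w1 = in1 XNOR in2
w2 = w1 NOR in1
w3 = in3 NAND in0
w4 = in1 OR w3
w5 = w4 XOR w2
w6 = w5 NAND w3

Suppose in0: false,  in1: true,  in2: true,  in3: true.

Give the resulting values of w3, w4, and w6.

w3 = true, w4 = true, w6 = false

w1 = in1 XNOR in2 = true XNOR true = true
w2 = w1 NOR in1 = true NOR true = false
w3 = in3 NAND in0 = true NAND false = true
w4 = in1 OR w3 = true OR true = true
w5 = w4 XOR w2 = true XOR false = true
w6 = w5 NAND w3 = true NAND true = false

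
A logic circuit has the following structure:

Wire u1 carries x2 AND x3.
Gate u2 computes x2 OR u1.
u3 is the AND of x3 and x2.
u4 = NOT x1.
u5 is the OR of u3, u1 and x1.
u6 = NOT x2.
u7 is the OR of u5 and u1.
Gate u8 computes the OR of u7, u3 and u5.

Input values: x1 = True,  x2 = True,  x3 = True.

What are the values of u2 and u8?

u2 = True, u8 = True

u1 = x2 AND x3 = True AND True = True
u2 = x2 OR u1 = True OR True = True
u3 = x3 AND x2 = True AND True = True
u5 = u3 OR u1 OR x1 = True OR True OR True = True
u7 = u5 OR u1 = True OR True = True
u8 = u7 OR u3 OR u5 = True OR True OR True = True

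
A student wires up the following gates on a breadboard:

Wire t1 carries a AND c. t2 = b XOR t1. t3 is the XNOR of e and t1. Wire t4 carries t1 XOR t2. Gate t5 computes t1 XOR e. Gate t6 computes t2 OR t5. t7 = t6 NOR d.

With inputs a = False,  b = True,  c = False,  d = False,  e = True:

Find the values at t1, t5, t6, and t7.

t1 = a AND c = False AND False = False
t2 = b XOR t1 = True XOR False = True
t5 = t1 XOR e = False XOR True = True
t6 = t2 OR t5 = True OR True = True
t7 = t6 NOR d = True NOR False = False

t1 = False, t5 = True, t6 = True, t7 = False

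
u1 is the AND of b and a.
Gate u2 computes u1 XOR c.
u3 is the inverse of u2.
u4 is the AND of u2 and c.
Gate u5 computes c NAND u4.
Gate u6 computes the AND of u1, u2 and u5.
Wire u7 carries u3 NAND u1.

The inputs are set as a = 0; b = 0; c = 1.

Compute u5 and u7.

u1 = b AND a = 0 AND 0 = 0
u2 = u1 XOR c = 0 XOR 1 = 1
u3 = NOT u2 = NOT 1 = 0
u4 = u2 AND c = 1 AND 1 = 1
u5 = c NAND u4 = 1 NAND 1 = 0
u7 = u3 NAND u1 = 0 NAND 0 = 1

u5 = 0  u7 = 1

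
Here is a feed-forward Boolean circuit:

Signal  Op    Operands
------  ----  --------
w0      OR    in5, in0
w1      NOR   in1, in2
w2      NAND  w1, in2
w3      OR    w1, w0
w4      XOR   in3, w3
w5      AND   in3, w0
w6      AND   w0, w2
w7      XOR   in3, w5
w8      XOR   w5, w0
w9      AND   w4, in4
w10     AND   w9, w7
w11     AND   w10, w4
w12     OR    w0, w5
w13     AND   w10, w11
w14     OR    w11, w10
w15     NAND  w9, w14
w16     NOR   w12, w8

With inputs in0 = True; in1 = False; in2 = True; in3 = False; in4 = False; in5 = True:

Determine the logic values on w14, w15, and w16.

w14 = False  w15 = True  w16 = False

w0 = in5 OR in0 = True OR True = True
w1 = in1 NOR in2 = False NOR True = False
w3 = w1 OR w0 = False OR True = True
w4 = in3 XOR w3 = False XOR True = True
w5 = in3 AND w0 = False AND True = False
w7 = in3 XOR w5 = False XOR False = False
w8 = w5 XOR w0 = False XOR True = True
w9 = w4 AND in4 = True AND False = False
w10 = w9 AND w7 = False AND False = False
w11 = w10 AND w4 = False AND True = False
w12 = w0 OR w5 = True OR False = True
w14 = w11 OR w10 = False OR False = False
w15 = w9 NAND w14 = False NAND False = True
w16 = w12 NOR w8 = True NOR True = False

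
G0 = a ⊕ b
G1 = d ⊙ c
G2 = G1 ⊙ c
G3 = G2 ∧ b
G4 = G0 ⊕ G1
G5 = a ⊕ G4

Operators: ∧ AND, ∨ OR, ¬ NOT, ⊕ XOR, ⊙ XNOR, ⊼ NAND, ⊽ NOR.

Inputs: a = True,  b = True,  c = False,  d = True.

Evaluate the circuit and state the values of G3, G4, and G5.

G3 = True, G4 = False, G5 = True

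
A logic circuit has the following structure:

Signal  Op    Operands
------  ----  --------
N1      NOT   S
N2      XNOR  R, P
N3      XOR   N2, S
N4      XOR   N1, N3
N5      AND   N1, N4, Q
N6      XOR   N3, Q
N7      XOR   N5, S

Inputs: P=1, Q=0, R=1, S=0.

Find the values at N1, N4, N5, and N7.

N1 = 1; N4 = 0; N5 = 0; N7 = 0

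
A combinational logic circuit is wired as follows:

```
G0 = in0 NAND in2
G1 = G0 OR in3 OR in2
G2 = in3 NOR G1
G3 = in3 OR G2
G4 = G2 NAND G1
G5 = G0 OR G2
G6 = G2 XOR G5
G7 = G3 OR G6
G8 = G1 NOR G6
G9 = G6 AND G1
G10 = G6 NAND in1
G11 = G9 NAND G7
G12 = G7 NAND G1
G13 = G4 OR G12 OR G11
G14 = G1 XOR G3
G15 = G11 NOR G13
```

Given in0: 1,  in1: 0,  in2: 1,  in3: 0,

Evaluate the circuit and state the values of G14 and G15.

G14 = 1, G15 = 0

G0 = in0 NAND in2 = 1 NAND 1 = 0
G1 = G0 OR in3 OR in2 = 0 OR 0 OR 1 = 1
G2 = in3 NOR G1 = 0 NOR 1 = 0
G3 = in3 OR G2 = 0 OR 0 = 0
G4 = G2 NAND G1 = 0 NAND 1 = 1
G5 = G0 OR G2 = 0 OR 0 = 0
G6 = G2 XOR G5 = 0 XOR 0 = 0
G7 = G3 OR G6 = 0 OR 0 = 0
G9 = G6 AND G1 = 0 AND 1 = 0
G11 = G9 NAND G7 = 0 NAND 0 = 1
G12 = G7 NAND G1 = 0 NAND 1 = 1
G13 = G4 OR G12 OR G11 = 1 OR 1 OR 1 = 1
G14 = G1 XOR G3 = 1 XOR 0 = 1
G15 = G11 NOR G13 = 1 NOR 1 = 0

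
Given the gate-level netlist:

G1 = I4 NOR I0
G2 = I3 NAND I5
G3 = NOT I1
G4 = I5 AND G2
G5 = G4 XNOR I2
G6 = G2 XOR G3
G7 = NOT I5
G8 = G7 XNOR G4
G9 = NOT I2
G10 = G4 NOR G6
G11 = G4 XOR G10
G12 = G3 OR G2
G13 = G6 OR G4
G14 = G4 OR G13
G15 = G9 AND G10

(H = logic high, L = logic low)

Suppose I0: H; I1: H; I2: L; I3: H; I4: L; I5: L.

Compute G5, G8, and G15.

G5 = H, G8 = L, G15 = L

G2 = I3 NAND I5 = H NAND L = H
G3 = NOT I1 = NOT H = L
G4 = I5 AND G2 = L AND H = L
G5 = G4 XNOR I2 = L XNOR L = H
G6 = G2 XOR G3 = H XOR L = H
G7 = NOT I5 = NOT L = H
G8 = G7 XNOR G4 = H XNOR L = L
G9 = NOT I2 = NOT L = H
G10 = G4 NOR G6 = L NOR H = L
G15 = G9 AND G10 = H AND L = L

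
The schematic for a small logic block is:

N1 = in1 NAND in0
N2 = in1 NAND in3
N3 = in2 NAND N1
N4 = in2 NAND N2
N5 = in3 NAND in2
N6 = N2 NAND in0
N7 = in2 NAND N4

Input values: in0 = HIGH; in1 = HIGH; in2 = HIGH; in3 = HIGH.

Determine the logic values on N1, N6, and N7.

N1 = in1 NAND in0 = HIGH NAND HIGH = LOW
N2 = in1 NAND in3 = HIGH NAND HIGH = LOW
N4 = in2 NAND N2 = HIGH NAND LOW = HIGH
N6 = N2 NAND in0 = LOW NAND HIGH = HIGH
N7 = in2 NAND N4 = HIGH NAND HIGH = LOW

N1 = LOW, N6 = HIGH, N7 = LOW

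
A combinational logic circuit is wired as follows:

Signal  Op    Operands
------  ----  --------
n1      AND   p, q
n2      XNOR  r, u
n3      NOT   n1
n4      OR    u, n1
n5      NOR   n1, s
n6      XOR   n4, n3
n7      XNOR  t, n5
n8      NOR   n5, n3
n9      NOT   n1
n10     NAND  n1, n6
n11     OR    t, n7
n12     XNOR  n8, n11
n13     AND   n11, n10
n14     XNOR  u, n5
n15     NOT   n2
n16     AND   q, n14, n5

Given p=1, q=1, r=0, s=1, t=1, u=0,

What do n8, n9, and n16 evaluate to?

n1 = p AND q = 1 AND 1 = 1
n3 = NOT n1 = NOT 1 = 0
n5 = n1 NOR s = 1 NOR 1 = 0
n8 = n5 NOR n3 = 0 NOR 0 = 1
n9 = NOT n1 = NOT 1 = 0
n14 = u XNOR n5 = 0 XNOR 0 = 1
n16 = q AND n14 AND n5 = 1 AND 1 AND 0 = 0

n8 = 1; n9 = 0; n16 = 0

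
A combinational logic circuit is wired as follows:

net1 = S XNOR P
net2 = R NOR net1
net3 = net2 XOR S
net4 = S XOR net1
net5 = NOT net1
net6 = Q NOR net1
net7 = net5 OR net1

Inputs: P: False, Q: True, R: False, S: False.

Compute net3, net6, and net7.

net3 = False  net6 = False  net7 = True

net1 = S XNOR P = False XNOR False = True
net2 = R NOR net1 = False NOR True = False
net3 = net2 XOR S = False XOR False = False
net5 = NOT net1 = NOT True = False
net6 = Q NOR net1 = True NOR True = False
net7 = net5 OR net1 = False OR True = True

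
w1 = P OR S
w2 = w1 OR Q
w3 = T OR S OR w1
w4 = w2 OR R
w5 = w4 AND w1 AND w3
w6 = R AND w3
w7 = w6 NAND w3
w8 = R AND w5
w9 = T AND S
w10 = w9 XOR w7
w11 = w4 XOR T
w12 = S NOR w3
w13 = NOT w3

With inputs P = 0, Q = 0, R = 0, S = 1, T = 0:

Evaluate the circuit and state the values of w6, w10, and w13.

w6 = 0; w10 = 1; w13 = 0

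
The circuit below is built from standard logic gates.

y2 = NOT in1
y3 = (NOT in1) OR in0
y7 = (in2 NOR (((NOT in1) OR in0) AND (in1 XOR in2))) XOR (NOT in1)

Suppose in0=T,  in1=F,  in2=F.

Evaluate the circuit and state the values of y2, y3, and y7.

y2 = NOT F = T
y3 = (NOT F) OR T = T
y7 = (F NOR (((NOT F) OR T) AND (F XOR F))) XOR (NOT F) = F

y2 = T; y3 = T; y7 = F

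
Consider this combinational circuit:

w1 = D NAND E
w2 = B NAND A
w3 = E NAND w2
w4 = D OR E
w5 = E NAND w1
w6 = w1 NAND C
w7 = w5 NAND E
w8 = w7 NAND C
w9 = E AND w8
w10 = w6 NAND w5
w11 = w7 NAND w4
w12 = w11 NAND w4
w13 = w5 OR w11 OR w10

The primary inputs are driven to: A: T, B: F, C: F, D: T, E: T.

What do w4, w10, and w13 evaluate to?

w1 = D NAND E = T NAND T = F
w4 = D OR E = T OR T = T
w5 = E NAND w1 = T NAND F = T
w6 = w1 NAND C = F NAND F = T
w7 = w5 NAND E = T NAND T = F
w10 = w6 NAND w5 = T NAND T = F
w11 = w7 NAND w4 = F NAND T = T
w13 = w5 OR w11 OR w10 = T OR T OR F = T

w4 = T  w10 = F  w13 = T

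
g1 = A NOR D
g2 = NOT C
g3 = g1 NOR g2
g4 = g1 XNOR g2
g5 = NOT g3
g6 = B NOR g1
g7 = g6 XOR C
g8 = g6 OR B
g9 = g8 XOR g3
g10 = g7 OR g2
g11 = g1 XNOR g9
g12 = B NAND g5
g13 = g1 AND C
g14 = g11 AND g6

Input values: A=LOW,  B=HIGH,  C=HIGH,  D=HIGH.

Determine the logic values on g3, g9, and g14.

g1 = A NOR D = LOW NOR HIGH = LOW
g2 = NOT C = NOT HIGH = LOW
g3 = g1 NOR g2 = LOW NOR LOW = HIGH
g6 = B NOR g1 = HIGH NOR LOW = LOW
g8 = g6 OR B = LOW OR HIGH = HIGH
g9 = g8 XOR g3 = HIGH XOR HIGH = LOW
g11 = g1 XNOR g9 = LOW XNOR LOW = HIGH
g14 = g11 AND g6 = HIGH AND LOW = LOW

g3 = HIGH, g9 = LOW, g14 = LOW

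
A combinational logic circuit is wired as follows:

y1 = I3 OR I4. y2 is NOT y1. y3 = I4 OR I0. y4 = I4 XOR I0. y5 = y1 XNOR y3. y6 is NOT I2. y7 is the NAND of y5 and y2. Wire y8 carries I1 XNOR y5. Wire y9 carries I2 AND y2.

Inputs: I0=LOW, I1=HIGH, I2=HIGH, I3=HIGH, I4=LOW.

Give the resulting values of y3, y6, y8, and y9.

y1 = I3 OR I4 = HIGH OR LOW = HIGH
y2 = NOT y1 = NOT HIGH = LOW
y3 = I4 OR I0 = LOW OR LOW = LOW
y5 = y1 XNOR y3 = HIGH XNOR LOW = LOW
y6 = NOT I2 = NOT HIGH = LOW
y8 = I1 XNOR y5 = HIGH XNOR LOW = LOW
y9 = I2 AND y2 = HIGH AND LOW = LOW

y3 = LOW, y6 = LOW, y8 = LOW, y9 = LOW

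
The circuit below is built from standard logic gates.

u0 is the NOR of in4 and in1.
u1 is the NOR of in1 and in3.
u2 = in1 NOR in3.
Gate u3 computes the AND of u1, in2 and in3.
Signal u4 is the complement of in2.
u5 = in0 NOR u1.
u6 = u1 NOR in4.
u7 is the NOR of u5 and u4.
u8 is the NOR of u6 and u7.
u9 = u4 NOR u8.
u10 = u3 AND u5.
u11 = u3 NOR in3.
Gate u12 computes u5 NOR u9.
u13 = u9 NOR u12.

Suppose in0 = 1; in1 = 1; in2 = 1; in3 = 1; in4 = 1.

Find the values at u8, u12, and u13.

u8 = 0, u12 = 0, u13 = 0

u1 = in1 NOR in3 = 1 NOR 1 = 0
u4 = NOT in2 = NOT 1 = 0
u5 = in0 NOR u1 = 1 NOR 0 = 0
u6 = u1 NOR in4 = 0 NOR 1 = 0
u7 = u5 NOR u4 = 0 NOR 0 = 1
u8 = u6 NOR u7 = 0 NOR 1 = 0
u9 = u4 NOR u8 = 0 NOR 0 = 1
u12 = u5 NOR u9 = 0 NOR 1 = 0
u13 = u9 NOR u12 = 1 NOR 0 = 0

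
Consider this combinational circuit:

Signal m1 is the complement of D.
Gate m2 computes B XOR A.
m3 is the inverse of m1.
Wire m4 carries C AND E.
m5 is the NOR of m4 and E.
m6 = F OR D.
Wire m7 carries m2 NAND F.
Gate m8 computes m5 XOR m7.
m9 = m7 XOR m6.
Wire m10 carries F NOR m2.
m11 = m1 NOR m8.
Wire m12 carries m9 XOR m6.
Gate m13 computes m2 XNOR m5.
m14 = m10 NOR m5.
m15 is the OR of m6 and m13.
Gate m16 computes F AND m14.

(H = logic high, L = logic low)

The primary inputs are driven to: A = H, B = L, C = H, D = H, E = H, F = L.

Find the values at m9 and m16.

m9 = L, m16 = L

m2 = B XOR A = L XOR H = H
m4 = C AND E = H AND H = H
m5 = m4 NOR E = H NOR H = L
m6 = F OR D = L OR H = H
m7 = m2 NAND F = H NAND L = H
m9 = m7 XOR m6 = H XOR H = L
m10 = F NOR m2 = L NOR H = L
m14 = m10 NOR m5 = L NOR L = H
m16 = F AND m14 = L AND H = L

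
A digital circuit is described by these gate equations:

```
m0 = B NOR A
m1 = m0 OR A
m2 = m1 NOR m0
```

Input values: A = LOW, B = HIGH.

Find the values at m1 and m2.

m1 = LOW; m2 = HIGH

m0 = B NOR A = HIGH NOR LOW = LOW
m1 = m0 OR A = LOW OR LOW = LOW
m2 = m1 NOR m0 = LOW NOR LOW = HIGH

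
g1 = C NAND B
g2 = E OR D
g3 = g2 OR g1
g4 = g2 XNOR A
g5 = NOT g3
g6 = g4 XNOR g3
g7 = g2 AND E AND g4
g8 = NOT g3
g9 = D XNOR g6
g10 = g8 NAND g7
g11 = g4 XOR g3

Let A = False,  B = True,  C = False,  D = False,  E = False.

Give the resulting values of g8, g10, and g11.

g8 = False; g10 = True; g11 = False

g1 = C NAND B = False NAND True = True
g2 = E OR D = False OR False = False
g3 = g2 OR g1 = False OR True = True
g4 = g2 XNOR A = False XNOR False = True
g7 = g2 AND E AND g4 = False AND False AND True = False
g8 = NOT g3 = NOT True = False
g10 = g8 NAND g7 = False NAND False = True
g11 = g4 XOR g3 = True XOR True = False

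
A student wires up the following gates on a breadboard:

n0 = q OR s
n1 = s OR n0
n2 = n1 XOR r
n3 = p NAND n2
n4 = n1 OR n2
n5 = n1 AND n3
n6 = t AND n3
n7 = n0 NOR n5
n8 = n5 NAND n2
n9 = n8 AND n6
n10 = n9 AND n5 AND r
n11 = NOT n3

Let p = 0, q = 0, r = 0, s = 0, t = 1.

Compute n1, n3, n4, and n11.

n1 = 0, n3 = 1, n4 = 0, n11 = 0

n0 = q OR s = 0 OR 0 = 0
n1 = s OR n0 = 0 OR 0 = 0
n2 = n1 XOR r = 0 XOR 0 = 0
n3 = p NAND n2 = 0 NAND 0 = 1
n4 = n1 OR n2 = 0 OR 0 = 0
n11 = NOT n3 = NOT 1 = 0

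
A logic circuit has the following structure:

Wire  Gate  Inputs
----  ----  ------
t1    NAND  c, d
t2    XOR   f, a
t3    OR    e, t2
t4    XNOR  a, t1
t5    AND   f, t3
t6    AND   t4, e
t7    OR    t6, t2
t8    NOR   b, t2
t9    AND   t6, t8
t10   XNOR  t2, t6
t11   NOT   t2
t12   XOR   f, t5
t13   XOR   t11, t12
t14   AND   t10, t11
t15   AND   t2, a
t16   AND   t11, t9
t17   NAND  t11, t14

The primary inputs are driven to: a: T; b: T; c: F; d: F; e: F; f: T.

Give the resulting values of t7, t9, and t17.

t1 = c NAND d = F NAND F = T
t2 = f XOR a = T XOR T = F
t4 = a XNOR t1 = T XNOR T = T
t6 = t4 AND e = T AND F = F
t7 = t6 OR t2 = F OR F = F
t8 = b NOR t2 = T NOR F = F
t9 = t6 AND t8 = F AND F = F
t10 = t2 XNOR t6 = F XNOR F = T
t11 = NOT t2 = NOT F = T
t14 = t10 AND t11 = T AND T = T
t17 = t11 NAND t14 = T NAND T = F

t7 = F, t9 = F, t17 = F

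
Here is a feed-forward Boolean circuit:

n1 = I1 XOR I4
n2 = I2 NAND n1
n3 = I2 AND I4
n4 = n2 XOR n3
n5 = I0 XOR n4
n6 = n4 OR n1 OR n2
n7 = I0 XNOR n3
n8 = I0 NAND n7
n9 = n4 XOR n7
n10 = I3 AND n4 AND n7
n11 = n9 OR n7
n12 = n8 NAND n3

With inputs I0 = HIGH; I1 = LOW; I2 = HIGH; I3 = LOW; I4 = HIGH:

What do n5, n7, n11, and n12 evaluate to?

n5 = LOW; n7 = HIGH; n11 = HIGH; n12 = HIGH

n1 = I1 XOR I4 = LOW XOR HIGH = HIGH
n2 = I2 NAND n1 = HIGH NAND HIGH = LOW
n3 = I2 AND I4 = HIGH AND HIGH = HIGH
n4 = n2 XOR n3 = LOW XOR HIGH = HIGH
n5 = I0 XOR n4 = HIGH XOR HIGH = LOW
n7 = I0 XNOR n3 = HIGH XNOR HIGH = HIGH
n8 = I0 NAND n7 = HIGH NAND HIGH = LOW
n9 = n4 XOR n7 = HIGH XOR HIGH = LOW
n11 = n9 OR n7 = LOW OR HIGH = HIGH
n12 = n8 NAND n3 = LOW NAND HIGH = HIGH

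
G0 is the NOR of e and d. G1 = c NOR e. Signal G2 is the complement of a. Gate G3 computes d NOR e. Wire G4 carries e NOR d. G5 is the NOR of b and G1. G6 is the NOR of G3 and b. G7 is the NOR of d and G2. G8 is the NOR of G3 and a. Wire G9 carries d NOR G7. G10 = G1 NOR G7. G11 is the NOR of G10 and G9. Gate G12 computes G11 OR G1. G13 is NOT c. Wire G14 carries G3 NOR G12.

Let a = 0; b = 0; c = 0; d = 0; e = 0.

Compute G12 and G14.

G12 = 1; G14 = 0

G1 = c NOR e = 0 NOR 0 = 1
G2 = NOT a = NOT 0 = 1
G3 = d NOR e = 0 NOR 0 = 1
G7 = d NOR G2 = 0 NOR 1 = 0
G9 = d NOR G7 = 0 NOR 0 = 1
G10 = G1 NOR G7 = 1 NOR 0 = 0
G11 = G10 NOR G9 = 0 NOR 1 = 0
G12 = G11 OR G1 = 0 OR 1 = 1
G14 = G3 NOR G12 = 1 NOR 1 = 0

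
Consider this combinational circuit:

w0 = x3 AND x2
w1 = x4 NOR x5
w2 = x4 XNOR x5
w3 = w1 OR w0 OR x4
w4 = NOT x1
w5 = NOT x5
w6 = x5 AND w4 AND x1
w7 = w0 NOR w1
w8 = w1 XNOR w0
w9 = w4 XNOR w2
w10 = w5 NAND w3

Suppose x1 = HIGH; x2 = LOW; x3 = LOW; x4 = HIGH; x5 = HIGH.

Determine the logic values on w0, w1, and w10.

w0 = x3 AND x2 = LOW AND LOW = LOW
w1 = x4 NOR x5 = HIGH NOR HIGH = LOW
w3 = w1 OR w0 OR x4 = LOW OR LOW OR HIGH = HIGH
w5 = NOT x5 = NOT HIGH = LOW
w10 = w5 NAND w3 = LOW NAND HIGH = HIGH

w0 = LOW  w1 = LOW  w10 = HIGH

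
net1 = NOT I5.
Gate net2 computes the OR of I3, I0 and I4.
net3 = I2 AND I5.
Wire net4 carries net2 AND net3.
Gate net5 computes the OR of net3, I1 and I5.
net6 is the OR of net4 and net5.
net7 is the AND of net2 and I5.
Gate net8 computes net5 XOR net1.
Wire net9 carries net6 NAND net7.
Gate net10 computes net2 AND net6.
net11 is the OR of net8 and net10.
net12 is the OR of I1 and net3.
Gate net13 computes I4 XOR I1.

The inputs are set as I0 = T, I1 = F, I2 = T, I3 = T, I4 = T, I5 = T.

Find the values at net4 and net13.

net4 = T, net13 = T

net2 = I3 OR I0 OR I4 = T OR T OR T = T
net3 = I2 AND I5 = T AND T = T
net4 = net2 AND net3 = T AND T = T
net13 = I4 XOR I1 = T XOR F = T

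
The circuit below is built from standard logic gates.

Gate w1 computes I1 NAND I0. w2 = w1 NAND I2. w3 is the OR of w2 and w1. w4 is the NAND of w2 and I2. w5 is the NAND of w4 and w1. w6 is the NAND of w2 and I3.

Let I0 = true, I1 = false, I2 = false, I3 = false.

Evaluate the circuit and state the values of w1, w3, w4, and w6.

w1 = true, w3 = true, w4 = true, w6 = true

w1 = I1 NAND I0 = false NAND true = true
w2 = w1 NAND I2 = true NAND false = true
w3 = w2 OR w1 = true OR true = true
w4 = w2 NAND I2 = true NAND false = true
w6 = w2 NAND I3 = true NAND false = true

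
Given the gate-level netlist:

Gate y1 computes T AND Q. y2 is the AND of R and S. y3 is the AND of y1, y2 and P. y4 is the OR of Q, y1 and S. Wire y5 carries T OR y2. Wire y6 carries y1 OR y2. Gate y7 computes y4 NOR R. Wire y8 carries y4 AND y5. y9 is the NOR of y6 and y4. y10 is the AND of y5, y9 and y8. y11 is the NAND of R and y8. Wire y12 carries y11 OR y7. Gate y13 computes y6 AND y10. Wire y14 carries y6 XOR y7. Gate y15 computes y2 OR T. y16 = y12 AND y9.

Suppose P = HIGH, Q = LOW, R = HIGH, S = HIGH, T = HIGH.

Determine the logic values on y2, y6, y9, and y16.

y2 = HIGH  y6 = HIGH  y9 = LOW  y16 = LOW

y1 = T AND Q = HIGH AND LOW = LOW
y2 = R AND S = HIGH AND HIGH = HIGH
y4 = Q OR y1 OR S = LOW OR LOW OR HIGH = HIGH
y5 = T OR y2 = HIGH OR HIGH = HIGH
y6 = y1 OR y2 = LOW OR HIGH = HIGH
y7 = y4 NOR R = HIGH NOR HIGH = LOW
y8 = y4 AND y5 = HIGH AND HIGH = HIGH
y9 = y6 NOR y4 = HIGH NOR HIGH = LOW
y11 = R NAND y8 = HIGH NAND HIGH = LOW
y12 = y11 OR y7 = LOW OR LOW = LOW
y16 = y12 AND y9 = LOW AND LOW = LOW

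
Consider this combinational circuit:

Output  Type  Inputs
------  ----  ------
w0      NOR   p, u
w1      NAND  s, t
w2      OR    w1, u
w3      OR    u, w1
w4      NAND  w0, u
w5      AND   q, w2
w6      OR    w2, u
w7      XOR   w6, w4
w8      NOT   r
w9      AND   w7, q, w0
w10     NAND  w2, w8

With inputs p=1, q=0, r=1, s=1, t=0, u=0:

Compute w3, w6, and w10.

w1 = s NAND t = 1 NAND 0 = 1
w2 = w1 OR u = 1 OR 0 = 1
w3 = u OR w1 = 0 OR 1 = 1
w6 = w2 OR u = 1 OR 0 = 1
w8 = NOT r = NOT 1 = 0
w10 = w2 NAND w8 = 1 NAND 0 = 1

w3 = 1, w6 = 1, w10 = 1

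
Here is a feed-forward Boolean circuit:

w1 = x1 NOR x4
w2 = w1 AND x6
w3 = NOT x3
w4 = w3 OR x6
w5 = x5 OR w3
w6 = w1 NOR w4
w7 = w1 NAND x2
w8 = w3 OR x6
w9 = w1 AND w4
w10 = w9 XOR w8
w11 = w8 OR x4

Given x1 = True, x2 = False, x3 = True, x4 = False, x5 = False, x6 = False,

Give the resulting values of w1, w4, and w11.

w1 = x1 NOR x4 = True NOR False = False
w3 = NOT x3 = NOT True = False
w4 = w3 OR x6 = False OR False = False
w8 = w3 OR x6 = False OR False = False
w11 = w8 OR x4 = False OR False = False

w1 = False  w4 = False  w11 = False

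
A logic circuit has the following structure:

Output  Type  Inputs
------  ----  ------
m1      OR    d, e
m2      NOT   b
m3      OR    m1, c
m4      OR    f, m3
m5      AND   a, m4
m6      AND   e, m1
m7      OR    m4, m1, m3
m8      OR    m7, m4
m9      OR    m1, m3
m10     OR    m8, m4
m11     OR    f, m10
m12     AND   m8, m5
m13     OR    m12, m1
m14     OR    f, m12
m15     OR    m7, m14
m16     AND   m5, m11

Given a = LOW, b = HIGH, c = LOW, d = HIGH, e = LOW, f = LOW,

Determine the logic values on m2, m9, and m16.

m1 = d OR e = HIGH OR LOW = HIGH
m2 = NOT b = NOT HIGH = LOW
m3 = m1 OR c = HIGH OR LOW = HIGH
m4 = f OR m3 = LOW OR HIGH = HIGH
m5 = a AND m4 = LOW AND HIGH = LOW
m7 = m4 OR m1 OR m3 = HIGH OR HIGH OR HIGH = HIGH
m8 = m7 OR m4 = HIGH OR HIGH = HIGH
m9 = m1 OR m3 = HIGH OR HIGH = HIGH
m10 = m8 OR m4 = HIGH OR HIGH = HIGH
m11 = f OR m10 = LOW OR HIGH = HIGH
m16 = m5 AND m11 = LOW AND HIGH = LOW

m2 = LOW, m9 = HIGH, m16 = LOW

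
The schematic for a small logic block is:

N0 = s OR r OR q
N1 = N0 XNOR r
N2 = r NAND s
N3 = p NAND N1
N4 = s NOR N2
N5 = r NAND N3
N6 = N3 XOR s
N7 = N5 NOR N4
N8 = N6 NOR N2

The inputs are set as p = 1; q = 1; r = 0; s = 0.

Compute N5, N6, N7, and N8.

N5 = 1  N6 = 1  N7 = 0  N8 = 0

N0 = s OR r OR q = 0 OR 0 OR 1 = 1
N1 = N0 XNOR r = 1 XNOR 0 = 0
N2 = r NAND s = 0 NAND 0 = 1
N3 = p NAND N1 = 1 NAND 0 = 1
N4 = s NOR N2 = 0 NOR 1 = 0
N5 = r NAND N3 = 0 NAND 1 = 1
N6 = N3 XOR s = 1 XOR 0 = 1
N7 = N5 NOR N4 = 1 NOR 0 = 0
N8 = N6 NOR N2 = 1 NOR 1 = 0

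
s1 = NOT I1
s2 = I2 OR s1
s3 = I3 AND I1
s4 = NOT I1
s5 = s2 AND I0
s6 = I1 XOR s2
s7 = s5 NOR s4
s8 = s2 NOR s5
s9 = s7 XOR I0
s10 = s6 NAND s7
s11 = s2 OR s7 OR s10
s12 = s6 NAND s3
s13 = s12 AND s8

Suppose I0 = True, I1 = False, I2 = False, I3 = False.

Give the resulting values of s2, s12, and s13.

s2 = True  s12 = True  s13 = False

s1 = NOT I1 = NOT False = True
s2 = I2 OR s1 = False OR True = True
s3 = I3 AND I1 = False AND False = False
s5 = s2 AND I0 = True AND True = True
s6 = I1 XOR s2 = False XOR True = True
s8 = s2 NOR s5 = True NOR True = False
s12 = s6 NAND s3 = True NAND False = True
s13 = s12 AND s8 = True AND False = False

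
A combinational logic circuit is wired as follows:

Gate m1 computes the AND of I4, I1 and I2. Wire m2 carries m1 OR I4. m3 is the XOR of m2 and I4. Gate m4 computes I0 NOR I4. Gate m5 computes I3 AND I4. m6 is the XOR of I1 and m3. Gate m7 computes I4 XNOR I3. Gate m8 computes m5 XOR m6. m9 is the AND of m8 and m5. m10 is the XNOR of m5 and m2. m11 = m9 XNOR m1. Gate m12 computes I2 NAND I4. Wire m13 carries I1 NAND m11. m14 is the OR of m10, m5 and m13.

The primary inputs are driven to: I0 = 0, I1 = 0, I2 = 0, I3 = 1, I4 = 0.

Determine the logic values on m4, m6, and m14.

m4 = 1, m6 = 0, m14 = 1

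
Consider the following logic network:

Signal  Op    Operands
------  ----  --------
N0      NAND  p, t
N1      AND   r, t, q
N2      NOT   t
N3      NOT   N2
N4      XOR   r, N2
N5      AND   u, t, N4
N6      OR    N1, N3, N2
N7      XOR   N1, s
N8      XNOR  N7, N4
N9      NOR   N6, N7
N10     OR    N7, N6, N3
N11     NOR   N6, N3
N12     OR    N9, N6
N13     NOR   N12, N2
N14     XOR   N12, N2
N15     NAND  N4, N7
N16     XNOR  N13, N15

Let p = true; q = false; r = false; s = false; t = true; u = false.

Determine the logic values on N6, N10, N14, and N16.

N1 = r AND t AND q = false AND true AND false = false
N2 = NOT t = NOT true = false
N3 = NOT N2 = NOT false = true
N4 = r XOR N2 = false XOR false = false
N6 = N1 OR N3 OR N2 = false OR true OR false = true
N7 = N1 XOR s = false XOR false = false
N9 = N6 NOR N7 = true NOR false = false
N10 = N7 OR N6 OR N3 = false OR true OR true = true
N12 = N9 OR N6 = false OR true = true
N13 = N12 NOR N2 = true NOR false = false
N14 = N12 XOR N2 = true XOR false = true
N15 = N4 NAND N7 = false NAND false = true
N16 = N13 XNOR N15 = false XNOR true = false

N6 = true, N10 = true, N14 = true, N16 = false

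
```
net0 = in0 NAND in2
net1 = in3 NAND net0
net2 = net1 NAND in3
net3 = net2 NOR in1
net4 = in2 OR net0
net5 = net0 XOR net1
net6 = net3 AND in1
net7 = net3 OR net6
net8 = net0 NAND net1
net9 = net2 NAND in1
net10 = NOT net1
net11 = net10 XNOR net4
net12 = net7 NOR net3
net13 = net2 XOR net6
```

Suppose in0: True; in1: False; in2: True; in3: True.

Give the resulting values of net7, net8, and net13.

net7 = True, net8 = True, net13 = False

net0 = in0 NAND in2 = True NAND True = False
net1 = in3 NAND net0 = True NAND False = True
net2 = net1 NAND in3 = True NAND True = False
net3 = net2 NOR in1 = False NOR False = True
net6 = net3 AND in1 = True AND False = False
net7 = net3 OR net6 = True OR False = True
net8 = net0 NAND net1 = False NAND True = True
net13 = net2 XOR net6 = False XOR False = False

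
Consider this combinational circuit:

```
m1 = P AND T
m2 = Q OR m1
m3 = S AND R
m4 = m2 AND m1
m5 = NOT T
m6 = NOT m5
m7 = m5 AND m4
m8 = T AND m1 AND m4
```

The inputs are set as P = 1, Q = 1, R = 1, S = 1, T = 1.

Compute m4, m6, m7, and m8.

m4 = 1, m6 = 1, m7 = 0, m8 = 1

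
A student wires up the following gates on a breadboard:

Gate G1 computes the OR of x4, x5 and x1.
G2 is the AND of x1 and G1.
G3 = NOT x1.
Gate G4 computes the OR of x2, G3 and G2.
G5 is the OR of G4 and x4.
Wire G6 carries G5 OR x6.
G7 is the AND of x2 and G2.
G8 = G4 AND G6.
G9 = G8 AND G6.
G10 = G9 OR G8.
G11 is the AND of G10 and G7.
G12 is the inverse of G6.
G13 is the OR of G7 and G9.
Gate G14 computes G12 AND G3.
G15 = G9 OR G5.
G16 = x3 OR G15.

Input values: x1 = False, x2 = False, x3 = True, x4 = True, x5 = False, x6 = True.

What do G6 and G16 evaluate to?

G6 = True, G16 = True

G1 = x4 OR x5 OR x1 = True OR False OR False = True
G2 = x1 AND G1 = False AND True = False
G3 = NOT x1 = NOT False = True
G4 = x2 OR G3 OR G2 = False OR True OR False = True
G5 = G4 OR x4 = True OR True = True
G6 = G5 OR x6 = True OR True = True
G8 = G4 AND G6 = True AND True = True
G9 = G8 AND G6 = True AND True = True
G15 = G9 OR G5 = True OR True = True
G16 = x3 OR G15 = True OR True = True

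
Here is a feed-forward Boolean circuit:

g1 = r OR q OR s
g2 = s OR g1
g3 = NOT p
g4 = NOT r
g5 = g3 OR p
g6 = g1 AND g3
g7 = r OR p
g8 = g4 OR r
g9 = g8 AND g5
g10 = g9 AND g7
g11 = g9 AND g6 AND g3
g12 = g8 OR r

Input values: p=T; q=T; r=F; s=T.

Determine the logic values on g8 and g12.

g4 = NOT r = NOT F = T
g8 = g4 OR r = T OR F = T
g12 = g8 OR r = T OR F = T

g8 = T  g12 = T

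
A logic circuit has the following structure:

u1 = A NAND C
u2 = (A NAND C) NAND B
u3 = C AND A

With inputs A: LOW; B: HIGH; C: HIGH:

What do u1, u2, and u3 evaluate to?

u1 = LOW NAND HIGH = HIGH
u2 = (LOW NAND HIGH) NAND HIGH = LOW
u3 = HIGH AND LOW = LOW

u1 = HIGH, u2 = LOW, u3 = LOW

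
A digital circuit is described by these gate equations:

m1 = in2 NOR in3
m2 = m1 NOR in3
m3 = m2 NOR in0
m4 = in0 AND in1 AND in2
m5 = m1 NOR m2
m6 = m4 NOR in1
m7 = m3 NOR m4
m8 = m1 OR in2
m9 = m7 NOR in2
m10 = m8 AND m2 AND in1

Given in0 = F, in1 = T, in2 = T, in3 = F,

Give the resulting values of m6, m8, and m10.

m6 = F, m8 = T, m10 = T

m1 = in2 NOR in3 = T NOR F = F
m2 = m1 NOR in3 = F NOR F = T
m4 = in0 AND in1 AND in2 = F AND T AND T = F
m6 = m4 NOR in1 = F NOR T = F
m8 = m1 OR in2 = F OR T = T
m10 = m8 AND m2 AND in1 = T AND T AND T = T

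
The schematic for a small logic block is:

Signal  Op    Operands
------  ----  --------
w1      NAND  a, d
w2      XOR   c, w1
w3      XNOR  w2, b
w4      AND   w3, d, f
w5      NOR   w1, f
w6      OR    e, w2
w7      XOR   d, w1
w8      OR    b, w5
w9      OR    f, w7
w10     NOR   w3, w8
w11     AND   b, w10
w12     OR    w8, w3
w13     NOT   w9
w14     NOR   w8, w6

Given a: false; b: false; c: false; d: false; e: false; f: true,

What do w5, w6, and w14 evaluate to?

w1 = a NAND d = false NAND false = true
w2 = c XOR w1 = false XOR true = true
w5 = w1 NOR f = true NOR true = false
w6 = e OR w2 = false OR true = true
w8 = b OR w5 = false OR false = false
w14 = w8 NOR w6 = false NOR true = false

w5 = false, w6 = true, w14 = false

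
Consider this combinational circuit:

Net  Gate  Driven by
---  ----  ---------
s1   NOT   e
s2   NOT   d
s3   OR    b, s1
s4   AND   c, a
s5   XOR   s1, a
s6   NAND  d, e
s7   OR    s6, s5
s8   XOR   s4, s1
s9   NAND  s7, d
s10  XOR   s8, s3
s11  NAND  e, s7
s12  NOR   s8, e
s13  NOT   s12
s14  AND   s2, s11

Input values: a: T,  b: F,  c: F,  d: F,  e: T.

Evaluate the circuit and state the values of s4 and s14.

s1 = NOT e = NOT T = F
s2 = NOT d = NOT F = T
s4 = c AND a = F AND T = F
s5 = s1 XOR a = F XOR T = T
s6 = d NAND e = F NAND T = T
s7 = s6 OR s5 = T OR T = T
s11 = e NAND s7 = T NAND T = F
s14 = s2 AND s11 = T AND F = F

s4 = F  s14 = F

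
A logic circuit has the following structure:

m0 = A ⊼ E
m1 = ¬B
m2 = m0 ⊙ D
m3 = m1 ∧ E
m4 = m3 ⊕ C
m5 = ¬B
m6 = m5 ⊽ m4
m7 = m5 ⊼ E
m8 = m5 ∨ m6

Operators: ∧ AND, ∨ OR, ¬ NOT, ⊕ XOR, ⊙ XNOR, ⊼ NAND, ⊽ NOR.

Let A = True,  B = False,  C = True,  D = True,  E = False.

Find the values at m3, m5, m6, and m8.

m1 = NOT B = NOT False = True
m3 = m1 AND E = True AND False = False
m4 = m3 XOR C = False XOR True = True
m5 = NOT B = NOT False = True
m6 = m5 NOR m4 = True NOR True = False
m8 = m5 OR m6 = True OR False = True

m3 = False  m5 = True  m6 = False  m8 = True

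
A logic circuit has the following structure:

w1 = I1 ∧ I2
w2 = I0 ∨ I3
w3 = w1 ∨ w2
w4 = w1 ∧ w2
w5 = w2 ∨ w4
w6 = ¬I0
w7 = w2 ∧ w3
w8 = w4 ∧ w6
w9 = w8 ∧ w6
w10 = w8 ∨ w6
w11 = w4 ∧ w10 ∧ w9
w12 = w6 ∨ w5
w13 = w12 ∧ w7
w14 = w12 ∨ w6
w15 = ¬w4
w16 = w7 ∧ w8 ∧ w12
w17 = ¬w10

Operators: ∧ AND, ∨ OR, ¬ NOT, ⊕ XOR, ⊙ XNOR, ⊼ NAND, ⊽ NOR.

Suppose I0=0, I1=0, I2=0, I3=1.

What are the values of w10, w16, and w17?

w1 = I1 AND I2 = 0 AND 0 = 0
w2 = I0 OR I3 = 0 OR 1 = 1
w3 = w1 OR w2 = 0 OR 1 = 1
w4 = w1 AND w2 = 0 AND 1 = 0
w5 = w2 OR w4 = 1 OR 0 = 1
w6 = NOT I0 = NOT 0 = 1
w7 = w2 AND w3 = 1 AND 1 = 1
w8 = w4 AND w6 = 0 AND 1 = 0
w10 = w8 OR w6 = 0 OR 1 = 1
w12 = w6 OR w5 = 1 OR 1 = 1
w16 = w7 AND w8 AND w12 = 1 AND 0 AND 1 = 0
w17 = NOT w10 = NOT 1 = 0

w10 = 1, w16 = 0, w17 = 0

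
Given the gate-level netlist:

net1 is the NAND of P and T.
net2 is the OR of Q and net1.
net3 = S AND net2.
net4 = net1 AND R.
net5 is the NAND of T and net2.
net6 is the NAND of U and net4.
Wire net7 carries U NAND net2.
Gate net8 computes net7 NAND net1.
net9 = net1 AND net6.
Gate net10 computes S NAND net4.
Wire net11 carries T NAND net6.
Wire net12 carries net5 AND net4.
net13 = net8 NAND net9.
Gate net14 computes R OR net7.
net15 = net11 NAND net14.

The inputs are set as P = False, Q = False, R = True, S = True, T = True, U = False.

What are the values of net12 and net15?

net12 = False  net15 = True

net1 = P NAND T = False NAND True = True
net2 = Q OR net1 = False OR True = True
net4 = net1 AND R = True AND True = True
net5 = T NAND net2 = True NAND True = False
net6 = U NAND net4 = False NAND True = True
net7 = U NAND net2 = False NAND True = True
net11 = T NAND net6 = True NAND True = False
net12 = net5 AND net4 = False AND True = False
net14 = R OR net7 = True OR True = True
net15 = net11 NAND net14 = False NAND True = True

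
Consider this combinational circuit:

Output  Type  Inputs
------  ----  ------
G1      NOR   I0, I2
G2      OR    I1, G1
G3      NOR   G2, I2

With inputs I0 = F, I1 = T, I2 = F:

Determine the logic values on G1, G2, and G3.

G1 = T, G2 = T, G3 = F

G1 = I0 NOR I2 = F NOR F = T
G2 = I1 OR G1 = T OR T = T
G3 = G2 NOR I2 = T NOR F = F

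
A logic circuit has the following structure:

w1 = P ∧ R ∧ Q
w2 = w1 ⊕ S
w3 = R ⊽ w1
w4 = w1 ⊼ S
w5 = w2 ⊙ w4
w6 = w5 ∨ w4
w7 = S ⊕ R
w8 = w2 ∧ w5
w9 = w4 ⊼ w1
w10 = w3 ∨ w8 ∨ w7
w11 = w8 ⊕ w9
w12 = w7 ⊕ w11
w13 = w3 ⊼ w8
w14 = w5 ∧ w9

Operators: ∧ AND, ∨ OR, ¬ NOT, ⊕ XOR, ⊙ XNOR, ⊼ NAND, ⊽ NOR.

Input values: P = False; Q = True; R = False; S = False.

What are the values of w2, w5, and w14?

w2 = False, w5 = False, w14 = False

w1 = P AND R AND Q = False AND False AND True = False
w2 = w1 XOR S = False XOR False = False
w4 = w1 NAND S = False NAND False = True
w5 = w2 XNOR w4 = False XNOR True = False
w9 = w4 NAND w1 = True NAND False = True
w14 = w5 AND w9 = False AND True = False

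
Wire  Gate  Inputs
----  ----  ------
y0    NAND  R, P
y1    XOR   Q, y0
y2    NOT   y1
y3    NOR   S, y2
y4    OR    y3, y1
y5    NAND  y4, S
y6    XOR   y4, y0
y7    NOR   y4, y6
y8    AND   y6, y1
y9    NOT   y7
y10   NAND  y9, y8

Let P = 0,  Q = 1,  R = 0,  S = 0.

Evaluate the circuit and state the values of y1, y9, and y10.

y0 = R NAND P = 0 NAND 0 = 1
y1 = Q XOR y0 = 1 XOR 1 = 0
y2 = NOT y1 = NOT 0 = 1
y3 = S NOR y2 = 0 NOR 1 = 0
y4 = y3 OR y1 = 0 OR 0 = 0
y6 = y4 XOR y0 = 0 XOR 1 = 1
y7 = y4 NOR y6 = 0 NOR 1 = 0
y8 = y6 AND y1 = 1 AND 0 = 0
y9 = NOT y7 = NOT 0 = 1
y10 = y9 NAND y8 = 1 NAND 0 = 1

y1 = 0, y9 = 1, y10 = 1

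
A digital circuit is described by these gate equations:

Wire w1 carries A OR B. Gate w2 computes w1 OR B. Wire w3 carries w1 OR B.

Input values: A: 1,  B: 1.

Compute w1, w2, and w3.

w1 = 1, w2 = 1, w3 = 1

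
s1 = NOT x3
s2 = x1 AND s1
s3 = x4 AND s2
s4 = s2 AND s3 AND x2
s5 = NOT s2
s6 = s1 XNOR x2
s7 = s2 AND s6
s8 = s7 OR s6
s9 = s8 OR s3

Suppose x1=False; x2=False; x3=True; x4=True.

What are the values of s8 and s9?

s8 = True, s9 = True

s1 = NOT x3 = NOT True = False
s2 = x1 AND s1 = False AND False = False
s3 = x4 AND s2 = True AND False = False
s6 = s1 XNOR x2 = False XNOR False = True
s7 = s2 AND s6 = False AND True = False
s8 = s7 OR s6 = False OR True = True
s9 = s8 OR s3 = True OR False = True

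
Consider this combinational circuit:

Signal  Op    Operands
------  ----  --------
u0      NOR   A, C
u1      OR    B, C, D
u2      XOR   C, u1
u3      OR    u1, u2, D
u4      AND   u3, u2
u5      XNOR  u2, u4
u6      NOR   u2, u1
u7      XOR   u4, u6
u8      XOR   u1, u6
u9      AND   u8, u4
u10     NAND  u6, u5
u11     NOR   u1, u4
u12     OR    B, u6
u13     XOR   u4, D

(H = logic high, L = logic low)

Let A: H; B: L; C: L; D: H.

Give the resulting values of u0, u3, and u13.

u0 = L, u3 = H, u13 = L

u0 = A NOR C = H NOR L = L
u1 = B OR C OR D = L OR L OR H = H
u2 = C XOR u1 = L XOR H = H
u3 = u1 OR u2 OR D = H OR H OR H = H
u4 = u3 AND u2 = H AND H = H
u13 = u4 XOR D = H XOR H = L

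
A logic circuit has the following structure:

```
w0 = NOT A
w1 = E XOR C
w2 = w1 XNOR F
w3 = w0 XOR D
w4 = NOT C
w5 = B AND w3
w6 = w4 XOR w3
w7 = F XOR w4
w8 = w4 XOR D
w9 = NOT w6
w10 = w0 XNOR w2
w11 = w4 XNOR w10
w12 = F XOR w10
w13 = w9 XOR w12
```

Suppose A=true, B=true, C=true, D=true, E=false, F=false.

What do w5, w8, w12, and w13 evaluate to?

w5 = true  w8 = true  w12 = true  w13 = true

w0 = NOT A = NOT true = false
w1 = E XOR C = false XOR true = true
w2 = w1 XNOR F = true XNOR false = false
w3 = w0 XOR D = false XOR true = true
w4 = NOT C = NOT true = false
w5 = B AND w3 = true AND true = true
w6 = w4 XOR w3 = false XOR true = true
w8 = w4 XOR D = false XOR true = true
w9 = NOT w6 = NOT true = false
w10 = w0 XNOR w2 = false XNOR false = true
w12 = F XOR w10 = false XOR true = true
w13 = w9 XOR w12 = false XOR true = true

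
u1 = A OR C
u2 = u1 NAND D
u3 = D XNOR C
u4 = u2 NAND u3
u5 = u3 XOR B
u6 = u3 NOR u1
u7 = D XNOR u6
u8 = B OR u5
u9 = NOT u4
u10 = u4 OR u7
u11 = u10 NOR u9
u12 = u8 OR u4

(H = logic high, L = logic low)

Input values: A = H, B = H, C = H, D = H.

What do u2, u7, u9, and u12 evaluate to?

u1 = A OR C = H OR H = H
u2 = u1 NAND D = H NAND H = L
u3 = D XNOR C = H XNOR H = H
u4 = u2 NAND u3 = L NAND H = H
u5 = u3 XOR B = H XOR H = L
u6 = u3 NOR u1 = H NOR H = L
u7 = D XNOR u6 = H XNOR L = L
u8 = B OR u5 = H OR L = H
u9 = NOT u4 = NOT H = L
u12 = u8 OR u4 = H OR H = H

u2 = L  u7 = L  u9 = L  u12 = H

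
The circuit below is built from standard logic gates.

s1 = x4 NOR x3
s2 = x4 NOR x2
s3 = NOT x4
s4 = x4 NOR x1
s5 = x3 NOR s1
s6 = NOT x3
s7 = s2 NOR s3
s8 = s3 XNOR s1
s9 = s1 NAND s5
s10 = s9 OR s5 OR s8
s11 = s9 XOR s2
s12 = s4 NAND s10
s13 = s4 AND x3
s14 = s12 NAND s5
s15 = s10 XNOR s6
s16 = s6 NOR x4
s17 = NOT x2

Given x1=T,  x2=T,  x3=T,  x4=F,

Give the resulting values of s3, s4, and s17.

s3 = NOT x4 = NOT F = T
s4 = x4 NOR x1 = F NOR T = F
s17 = NOT x2 = NOT T = F

s3 = T, s4 = F, s17 = F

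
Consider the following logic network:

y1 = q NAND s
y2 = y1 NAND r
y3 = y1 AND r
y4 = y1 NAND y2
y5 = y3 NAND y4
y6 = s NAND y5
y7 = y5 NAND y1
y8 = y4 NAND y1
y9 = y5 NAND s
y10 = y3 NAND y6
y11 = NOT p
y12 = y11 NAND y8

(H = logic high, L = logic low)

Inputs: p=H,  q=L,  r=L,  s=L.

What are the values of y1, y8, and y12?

y1 = H; y8 = H; y12 = H

y1 = q NAND s = L NAND L = H
y2 = y1 NAND r = H NAND L = H
y4 = y1 NAND y2 = H NAND H = L
y8 = y4 NAND y1 = L NAND H = H
y11 = NOT p = NOT H = L
y12 = y11 NAND y8 = L NAND H = H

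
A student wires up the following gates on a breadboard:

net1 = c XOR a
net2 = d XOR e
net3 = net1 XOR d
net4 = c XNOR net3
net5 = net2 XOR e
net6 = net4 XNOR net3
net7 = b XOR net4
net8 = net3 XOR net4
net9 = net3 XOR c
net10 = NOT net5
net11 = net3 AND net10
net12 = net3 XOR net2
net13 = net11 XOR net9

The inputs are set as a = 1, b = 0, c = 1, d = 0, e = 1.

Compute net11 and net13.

net1 = c XOR a = 1 XOR 1 = 0
net2 = d XOR e = 0 XOR 1 = 1
net3 = net1 XOR d = 0 XOR 0 = 0
net5 = net2 XOR e = 1 XOR 1 = 0
net9 = net3 XOR c = 0 XOR 1 = 1
net10 = NOT net5 = NOT 0 = 1
net11 = net3 AND net10 = 0 AND 1 = 0
net13 = net11 XOR net9 = 0 XOR 1 = 1

net11 = 0, net13 = 1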